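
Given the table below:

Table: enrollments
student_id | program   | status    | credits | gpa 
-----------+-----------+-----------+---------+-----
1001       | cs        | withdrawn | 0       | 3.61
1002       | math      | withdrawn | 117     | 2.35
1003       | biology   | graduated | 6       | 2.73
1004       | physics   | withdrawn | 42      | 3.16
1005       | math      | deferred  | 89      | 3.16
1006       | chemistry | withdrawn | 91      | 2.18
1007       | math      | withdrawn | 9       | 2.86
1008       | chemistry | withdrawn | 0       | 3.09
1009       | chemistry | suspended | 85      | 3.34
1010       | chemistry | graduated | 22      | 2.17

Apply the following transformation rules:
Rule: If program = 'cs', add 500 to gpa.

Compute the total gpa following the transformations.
528.65

Step 1: Count records where program = 'cs': 1
Step 2: Total bonus added: 1 × 500 = 500
Step 3: Original sum of gpa: 28.65
Step 4: Final sum = 28.65 + 500 = 528.65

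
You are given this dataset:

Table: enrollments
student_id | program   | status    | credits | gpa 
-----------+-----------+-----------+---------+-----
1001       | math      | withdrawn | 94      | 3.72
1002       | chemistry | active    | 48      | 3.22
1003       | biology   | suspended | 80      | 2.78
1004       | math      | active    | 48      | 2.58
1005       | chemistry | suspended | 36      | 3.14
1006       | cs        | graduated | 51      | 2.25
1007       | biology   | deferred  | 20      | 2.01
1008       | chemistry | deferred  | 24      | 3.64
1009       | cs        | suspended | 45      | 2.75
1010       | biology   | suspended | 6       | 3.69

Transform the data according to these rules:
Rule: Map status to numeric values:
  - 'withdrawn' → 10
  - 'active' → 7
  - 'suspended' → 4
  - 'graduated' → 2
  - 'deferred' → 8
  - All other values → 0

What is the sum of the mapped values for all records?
58

Step 1: Apply mapping to each record
Step 2: Count by status:
  'withdrawn': 1 records × 10 = 10
  'active': 2 records × 7 = 14
  'suspended': 4 records × 4 = 16
  'graduated': 1 records × 2 = 2
  'deferred': 2 records × 8 = 16
Step 3: Sum all mapped values = 58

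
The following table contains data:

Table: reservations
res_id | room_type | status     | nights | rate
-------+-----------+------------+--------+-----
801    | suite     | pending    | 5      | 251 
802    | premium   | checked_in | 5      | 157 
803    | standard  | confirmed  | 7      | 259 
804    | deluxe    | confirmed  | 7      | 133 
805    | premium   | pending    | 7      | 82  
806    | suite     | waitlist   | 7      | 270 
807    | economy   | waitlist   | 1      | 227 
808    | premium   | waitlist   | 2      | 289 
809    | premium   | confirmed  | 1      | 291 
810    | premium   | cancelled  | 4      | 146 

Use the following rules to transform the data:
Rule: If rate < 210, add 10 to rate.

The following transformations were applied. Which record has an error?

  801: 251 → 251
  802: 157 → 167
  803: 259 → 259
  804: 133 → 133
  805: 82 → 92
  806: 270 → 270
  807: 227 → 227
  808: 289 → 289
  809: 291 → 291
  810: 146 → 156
Record 804 has an error. The correct transformed value should be 143, not 133.

Step 1: Check each record against the rule
Step 2: Record 804 has rate = 133
Step 3: Since 133 < 210, the bonus should have been applied
Step 4: Correct value = 143, but claimed value = 133
Conclusion: Record 804 has the error.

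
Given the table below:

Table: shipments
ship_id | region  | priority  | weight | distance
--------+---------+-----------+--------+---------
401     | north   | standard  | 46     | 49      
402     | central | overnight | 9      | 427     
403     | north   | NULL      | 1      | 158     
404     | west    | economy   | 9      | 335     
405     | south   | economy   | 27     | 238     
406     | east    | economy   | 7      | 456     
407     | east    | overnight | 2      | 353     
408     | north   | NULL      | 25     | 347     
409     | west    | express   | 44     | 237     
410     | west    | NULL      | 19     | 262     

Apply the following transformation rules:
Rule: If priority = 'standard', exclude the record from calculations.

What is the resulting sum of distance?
2813

Step 1: Identify records where priority = 'standard'
Step 2: The excluded records sum to 49
Step 3: Original total distance = 2862
Step 4: Remaining total = 2862 - 49 = 2813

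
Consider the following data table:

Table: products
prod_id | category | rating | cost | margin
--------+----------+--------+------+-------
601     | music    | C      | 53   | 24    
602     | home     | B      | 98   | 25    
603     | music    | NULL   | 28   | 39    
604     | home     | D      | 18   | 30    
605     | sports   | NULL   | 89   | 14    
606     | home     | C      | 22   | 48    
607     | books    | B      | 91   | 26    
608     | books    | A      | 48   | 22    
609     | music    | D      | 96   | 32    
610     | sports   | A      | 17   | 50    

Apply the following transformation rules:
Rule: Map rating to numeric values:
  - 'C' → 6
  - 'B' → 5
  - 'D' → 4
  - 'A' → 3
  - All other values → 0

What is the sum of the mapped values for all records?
36

Step 1: Apply mapping to each record
Step 2: Count by status:
  'C': 2 records × 6 = 12
  'B': 2 records × 5 = 10
  'D': 2 records × 4 = 8
  'A': 2 records × 3 = 6
Step 3: Sum all mapped values = 36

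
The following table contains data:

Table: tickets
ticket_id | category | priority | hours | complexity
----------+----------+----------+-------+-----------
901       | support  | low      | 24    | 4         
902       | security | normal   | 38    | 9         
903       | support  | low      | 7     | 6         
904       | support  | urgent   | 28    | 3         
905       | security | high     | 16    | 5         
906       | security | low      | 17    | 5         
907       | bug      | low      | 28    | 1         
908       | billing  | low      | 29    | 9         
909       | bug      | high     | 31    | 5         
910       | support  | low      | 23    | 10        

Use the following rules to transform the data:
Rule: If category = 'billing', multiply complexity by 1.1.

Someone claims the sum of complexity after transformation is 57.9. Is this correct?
Yes, the result is correct.

Step 1: Calculate the correct sum after transformation
Step 2: Apply multiplier 1.1 to records where category = 'billing'
Step 3: Correct result = 57.9
Step 4: Claimed result = 57.9
Step 5: 57.9 = 57.9 ✓
Conclusion: The claimed result is correct.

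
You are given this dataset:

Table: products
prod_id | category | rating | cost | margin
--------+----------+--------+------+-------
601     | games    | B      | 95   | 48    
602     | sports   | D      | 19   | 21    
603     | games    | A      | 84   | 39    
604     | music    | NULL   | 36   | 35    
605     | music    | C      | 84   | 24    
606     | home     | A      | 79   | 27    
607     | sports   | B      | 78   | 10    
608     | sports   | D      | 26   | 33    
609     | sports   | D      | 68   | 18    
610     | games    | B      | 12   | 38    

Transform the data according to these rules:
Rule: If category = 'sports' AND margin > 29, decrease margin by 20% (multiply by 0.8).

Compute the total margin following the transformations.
286.4

Step 1: Find records where category = 'sports' AND margin > 29
Step 2: 1 records match, summing to 33
Step 3: After multiplier: 33 × 0.8 = 26.4
Step 4: Unaffected records sum: 260
Step 5: Final sum = 26.4 + 260 = 286.4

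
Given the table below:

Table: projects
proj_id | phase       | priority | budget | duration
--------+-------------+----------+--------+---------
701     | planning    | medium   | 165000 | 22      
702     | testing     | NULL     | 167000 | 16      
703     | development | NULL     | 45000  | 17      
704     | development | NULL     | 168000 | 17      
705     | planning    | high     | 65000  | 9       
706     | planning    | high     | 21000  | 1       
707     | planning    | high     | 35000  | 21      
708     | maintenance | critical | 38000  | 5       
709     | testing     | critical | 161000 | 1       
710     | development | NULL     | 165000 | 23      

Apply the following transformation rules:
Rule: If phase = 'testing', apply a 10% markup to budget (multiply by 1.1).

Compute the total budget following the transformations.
1062800.0

Step 1: Records with phase = 'testing' have total budget = 328000
Step 2: Apply multiplier: 328000 × 1.1 = 360800.0
Step 3: Other records total: 702000
Step 4: Final sum = 360800.0 + 702000 = 1062800.0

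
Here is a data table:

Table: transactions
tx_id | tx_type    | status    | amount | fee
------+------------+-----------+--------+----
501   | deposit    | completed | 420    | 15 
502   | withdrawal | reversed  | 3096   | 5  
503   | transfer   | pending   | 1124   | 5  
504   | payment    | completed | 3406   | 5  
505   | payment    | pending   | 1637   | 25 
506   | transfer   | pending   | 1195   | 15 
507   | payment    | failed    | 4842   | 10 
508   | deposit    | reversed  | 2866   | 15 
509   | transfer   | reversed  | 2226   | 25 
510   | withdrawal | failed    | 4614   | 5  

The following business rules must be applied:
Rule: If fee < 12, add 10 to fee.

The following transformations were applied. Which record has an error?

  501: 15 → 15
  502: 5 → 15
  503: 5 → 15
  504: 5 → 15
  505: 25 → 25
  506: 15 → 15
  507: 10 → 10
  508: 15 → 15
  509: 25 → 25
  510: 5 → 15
Record 507 has an error. The correct transformed value should be 20, not 10.

Step 1: Check each record against the rule
Step 2: Record 507 has fee = 10
Step 3: Since 10 < 12, the bonus should have been applied
Step 4: Correct value = 20, but claimed value = 10
Conclusion: Record 507 has the error.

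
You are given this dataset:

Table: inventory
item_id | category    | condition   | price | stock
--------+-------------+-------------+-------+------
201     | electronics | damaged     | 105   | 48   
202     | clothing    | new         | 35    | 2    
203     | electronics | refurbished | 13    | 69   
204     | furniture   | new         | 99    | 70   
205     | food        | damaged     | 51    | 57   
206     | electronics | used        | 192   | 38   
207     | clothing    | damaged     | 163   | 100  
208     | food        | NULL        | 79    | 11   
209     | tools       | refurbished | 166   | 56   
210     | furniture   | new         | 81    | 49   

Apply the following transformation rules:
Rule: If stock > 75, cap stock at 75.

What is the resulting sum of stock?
475

Step 1: 1 records have stock > 75
Step 2: These records originally summed to 100
Step 3: After capping: 1 × 75 = 75
Step 4: Unaffected records sum: 400
Step 5: Final sum = 75 + 400 = 475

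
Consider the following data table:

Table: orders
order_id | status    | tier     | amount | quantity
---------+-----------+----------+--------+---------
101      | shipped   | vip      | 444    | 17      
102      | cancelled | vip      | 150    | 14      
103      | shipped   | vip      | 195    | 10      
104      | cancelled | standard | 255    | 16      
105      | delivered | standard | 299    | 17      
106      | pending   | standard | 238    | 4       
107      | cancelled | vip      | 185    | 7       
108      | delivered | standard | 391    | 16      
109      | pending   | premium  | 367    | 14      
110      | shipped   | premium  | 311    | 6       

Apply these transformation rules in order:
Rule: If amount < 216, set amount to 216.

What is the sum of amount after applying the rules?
2953

Step 1: 3 records have amount < 216
Step 2: These records originally summed to 530
Step 3: After setting to minimum: 3 × 216 = 648
Step 4: Unaffected records sum: 2305
Step 5: Final sum = 648 + 2305 = 2953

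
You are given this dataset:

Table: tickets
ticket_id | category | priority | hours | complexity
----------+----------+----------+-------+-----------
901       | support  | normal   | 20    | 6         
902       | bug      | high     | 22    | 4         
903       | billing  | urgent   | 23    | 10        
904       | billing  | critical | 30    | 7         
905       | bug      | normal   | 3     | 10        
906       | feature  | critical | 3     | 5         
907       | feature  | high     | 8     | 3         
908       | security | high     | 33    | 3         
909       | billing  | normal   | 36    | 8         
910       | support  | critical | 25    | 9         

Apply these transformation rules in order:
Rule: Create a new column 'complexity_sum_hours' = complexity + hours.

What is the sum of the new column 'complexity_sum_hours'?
268

Step 1: For each record, compute complexity + hours
Example calculations:
  6 + 20 = 26
  4 + 22 = 26
  10 + 23 = 33
  ...
Step 2: Sum all derived values
Step 3: Total = 268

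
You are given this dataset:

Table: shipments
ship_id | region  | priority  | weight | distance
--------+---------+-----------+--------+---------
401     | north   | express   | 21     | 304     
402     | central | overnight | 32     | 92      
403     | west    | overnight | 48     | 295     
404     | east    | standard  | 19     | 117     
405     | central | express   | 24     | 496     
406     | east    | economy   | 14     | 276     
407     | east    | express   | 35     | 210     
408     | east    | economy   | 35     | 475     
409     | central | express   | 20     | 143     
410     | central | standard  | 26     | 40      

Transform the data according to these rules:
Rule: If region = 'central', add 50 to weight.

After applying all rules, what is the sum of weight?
474

Step 1: Count records where region = 'central': 4
Step 2: Total bonus added: 4 × 50 = 200
Step 3: Original sum of weight: 274
Step 4: Final sum = 274 + 200 = 474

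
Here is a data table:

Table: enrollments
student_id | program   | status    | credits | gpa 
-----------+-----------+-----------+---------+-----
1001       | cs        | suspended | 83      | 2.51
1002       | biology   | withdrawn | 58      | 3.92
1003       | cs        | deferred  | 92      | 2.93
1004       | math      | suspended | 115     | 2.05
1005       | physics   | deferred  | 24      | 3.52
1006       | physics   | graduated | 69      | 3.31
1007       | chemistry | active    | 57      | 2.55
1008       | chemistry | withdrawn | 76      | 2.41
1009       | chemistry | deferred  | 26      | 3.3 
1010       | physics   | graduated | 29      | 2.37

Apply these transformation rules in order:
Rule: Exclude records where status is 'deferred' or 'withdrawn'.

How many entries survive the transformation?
5

Step 1: Count records to exclude
  - 3 (deferred) + 2 (withdrawn) = 5 records
Step 2: Total records: 10
Step 3: Remaining = 10 - 5 = 5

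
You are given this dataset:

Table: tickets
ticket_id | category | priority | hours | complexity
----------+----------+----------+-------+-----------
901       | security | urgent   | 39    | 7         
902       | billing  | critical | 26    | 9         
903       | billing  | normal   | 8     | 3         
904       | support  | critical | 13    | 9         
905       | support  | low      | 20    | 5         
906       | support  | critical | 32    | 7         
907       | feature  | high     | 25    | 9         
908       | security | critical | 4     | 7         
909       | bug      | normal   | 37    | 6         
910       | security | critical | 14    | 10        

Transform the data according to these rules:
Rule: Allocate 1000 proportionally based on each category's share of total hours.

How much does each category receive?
billing: 155.96, bug: 169.72, feature: 114.68, security: 261.47, support: 298.17

Step 1: Calculate total hours = 218
Step 2: Calculate each category's proportion:
  billing: 34/218 = 15.60% → 155.96
  bug: 37/218 = 16.97% → 169.72
  feature: 25/218 = 11.47% → 114.68
  security: 57/218 = 26.15% → 261.47
  support: 65/218 = 29.82% → 298.17
Step 3: Verify: sum of allocations ≈ 1000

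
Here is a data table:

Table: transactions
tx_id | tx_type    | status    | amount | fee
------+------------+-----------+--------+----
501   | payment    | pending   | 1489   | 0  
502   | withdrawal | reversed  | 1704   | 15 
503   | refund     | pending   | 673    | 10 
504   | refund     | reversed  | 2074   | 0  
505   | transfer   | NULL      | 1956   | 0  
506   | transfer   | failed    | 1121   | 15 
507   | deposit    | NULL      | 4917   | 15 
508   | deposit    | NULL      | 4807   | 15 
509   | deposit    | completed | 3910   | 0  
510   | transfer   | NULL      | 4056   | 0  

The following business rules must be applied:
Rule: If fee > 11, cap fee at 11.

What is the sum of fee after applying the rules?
54

Step 1: 4 records have fee > 11
Step 2: These records originally summed to 60
Step 3: After capping: 4 × 11 = 44
Step 4: Unaffected records sum: 10
Step 5: Final sum = 44 + 10 = 54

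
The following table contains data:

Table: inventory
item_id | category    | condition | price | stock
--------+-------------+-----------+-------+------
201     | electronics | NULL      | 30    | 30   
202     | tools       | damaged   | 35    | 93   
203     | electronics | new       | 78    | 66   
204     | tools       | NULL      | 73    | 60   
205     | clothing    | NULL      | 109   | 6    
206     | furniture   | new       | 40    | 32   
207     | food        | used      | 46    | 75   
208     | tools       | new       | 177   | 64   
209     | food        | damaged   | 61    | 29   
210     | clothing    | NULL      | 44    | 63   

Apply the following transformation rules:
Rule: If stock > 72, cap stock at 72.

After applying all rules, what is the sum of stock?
494

Step 1: 2 records have stock > 72
Step 2: These records originally summed to 168
Step 3: After capping: 2 × 72 = 144
Step 4: Unaffected records sum: 350
Step 5: Final sum = 144 + 350 = 494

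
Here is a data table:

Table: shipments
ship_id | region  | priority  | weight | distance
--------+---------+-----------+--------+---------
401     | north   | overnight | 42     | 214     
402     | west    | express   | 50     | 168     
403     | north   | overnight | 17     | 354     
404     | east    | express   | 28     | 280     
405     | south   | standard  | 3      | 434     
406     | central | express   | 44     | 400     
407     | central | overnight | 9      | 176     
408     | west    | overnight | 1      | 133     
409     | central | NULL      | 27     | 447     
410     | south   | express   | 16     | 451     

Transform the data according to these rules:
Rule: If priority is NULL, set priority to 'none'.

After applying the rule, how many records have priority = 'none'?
1

Step 1: Count records where priority IS NULL
Step 2: Found 1 records with NULL priority
Step 3: These records will have priority set to 'none'
Step 4: Records already having priority = 'none': 0
Step 5: Answer: 1 + 0 = 1 records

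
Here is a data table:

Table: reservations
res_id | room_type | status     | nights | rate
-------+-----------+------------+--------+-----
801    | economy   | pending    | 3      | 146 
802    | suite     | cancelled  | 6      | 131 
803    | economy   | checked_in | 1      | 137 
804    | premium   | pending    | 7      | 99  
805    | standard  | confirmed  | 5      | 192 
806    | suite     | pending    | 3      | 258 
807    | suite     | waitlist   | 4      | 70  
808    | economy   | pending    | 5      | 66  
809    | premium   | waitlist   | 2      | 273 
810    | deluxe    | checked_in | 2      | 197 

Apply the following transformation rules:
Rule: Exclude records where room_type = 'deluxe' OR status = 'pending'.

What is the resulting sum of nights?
18

Step 1: Find records where room_type = 'deluxe' OR status = 'pending'
Step 2: 5 records match, summing to 20
Step 3: Original sum: 38
Step 4: Remaining sum = 38 - 20 = 18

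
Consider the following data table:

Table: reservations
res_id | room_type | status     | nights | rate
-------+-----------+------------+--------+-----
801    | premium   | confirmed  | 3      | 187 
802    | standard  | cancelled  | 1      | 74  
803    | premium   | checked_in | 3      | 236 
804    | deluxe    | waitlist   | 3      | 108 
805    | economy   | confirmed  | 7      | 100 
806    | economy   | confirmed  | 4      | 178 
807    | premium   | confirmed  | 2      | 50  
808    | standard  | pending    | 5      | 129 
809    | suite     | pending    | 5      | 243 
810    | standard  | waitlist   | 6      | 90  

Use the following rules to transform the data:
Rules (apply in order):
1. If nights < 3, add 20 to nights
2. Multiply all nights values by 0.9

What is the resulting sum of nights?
71.1

Step 1: Apply Rule 1 - Add 20 to records with nights < 3
  - 2 records affected: 3 + (2 × 20) = 43
  - Unaffected records: 36
  - Sum after Rule 1: 79
Step 2: Apply Rule 2 - Multiply all by 0.9
  - 79 × 0.9 = 71.1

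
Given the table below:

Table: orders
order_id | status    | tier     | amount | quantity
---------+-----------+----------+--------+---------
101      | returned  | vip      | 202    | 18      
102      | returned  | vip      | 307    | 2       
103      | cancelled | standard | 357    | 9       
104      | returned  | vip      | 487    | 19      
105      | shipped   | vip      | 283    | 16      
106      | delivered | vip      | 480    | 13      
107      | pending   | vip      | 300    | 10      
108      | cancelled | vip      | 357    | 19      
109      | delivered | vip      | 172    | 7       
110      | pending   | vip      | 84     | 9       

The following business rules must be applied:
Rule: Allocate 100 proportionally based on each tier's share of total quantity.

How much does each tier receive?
standard: 7.38, vip: 92.62

Step 1: Calculate total quantity = 122
Step 2: Calculate each tier's proportion:
  standard: 9/122 = 7.38% → 7.38
  vip: 113/122 = 92.62% → 92.62
Step 3: Verify: sum of allocations ≈ 100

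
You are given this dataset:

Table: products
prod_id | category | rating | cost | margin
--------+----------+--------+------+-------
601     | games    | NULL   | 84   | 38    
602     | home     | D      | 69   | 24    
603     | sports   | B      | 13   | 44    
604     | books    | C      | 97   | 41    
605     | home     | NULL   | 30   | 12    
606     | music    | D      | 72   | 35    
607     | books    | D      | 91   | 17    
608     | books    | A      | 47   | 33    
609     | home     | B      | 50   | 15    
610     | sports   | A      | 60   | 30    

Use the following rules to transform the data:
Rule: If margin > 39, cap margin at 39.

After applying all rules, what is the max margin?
39

Step 1: Original maximum margin = 44
Step 2: Apply cap at 39
Step 3: 2 records had margin > 39 and were capped
Step 4: Maximum after transformation = 39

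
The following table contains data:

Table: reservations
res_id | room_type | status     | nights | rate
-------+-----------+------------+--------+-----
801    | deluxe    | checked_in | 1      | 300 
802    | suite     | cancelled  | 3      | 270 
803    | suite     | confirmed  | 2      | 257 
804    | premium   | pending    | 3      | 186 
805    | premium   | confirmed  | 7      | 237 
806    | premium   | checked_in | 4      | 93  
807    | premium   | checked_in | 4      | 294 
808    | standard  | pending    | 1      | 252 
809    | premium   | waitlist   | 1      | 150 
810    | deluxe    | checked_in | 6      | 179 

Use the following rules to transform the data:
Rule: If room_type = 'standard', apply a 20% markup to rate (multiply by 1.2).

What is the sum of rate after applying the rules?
2268.4

Step 1: Records with room_type = 'standard' have total rate = 252
Step 2: Apply multiplier: 252 × 1.2 = 302.4
Step 3: Other records total: 1966
Step 4: Final sum = 302.4 + 1966 = 2268.4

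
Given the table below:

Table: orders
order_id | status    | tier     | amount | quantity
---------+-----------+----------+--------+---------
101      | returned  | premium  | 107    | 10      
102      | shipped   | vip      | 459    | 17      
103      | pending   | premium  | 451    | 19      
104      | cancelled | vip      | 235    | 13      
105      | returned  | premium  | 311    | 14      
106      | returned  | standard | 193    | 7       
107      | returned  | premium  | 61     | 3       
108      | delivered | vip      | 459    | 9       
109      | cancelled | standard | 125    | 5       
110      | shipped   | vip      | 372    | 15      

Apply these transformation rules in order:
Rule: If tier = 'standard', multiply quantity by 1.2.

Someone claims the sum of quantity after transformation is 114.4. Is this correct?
Yes, the result is correct.

Step 1: Calculate the correct sum after transformation
Step 2: Apply multiplier 1.2 to records where tier = 'standard'
Step 3: Correct result = 114.4
Step 4: Claimed result = 114.4
Step 5: 114.4 = 114.4 ✓
Conclusion: The claimed result is correct.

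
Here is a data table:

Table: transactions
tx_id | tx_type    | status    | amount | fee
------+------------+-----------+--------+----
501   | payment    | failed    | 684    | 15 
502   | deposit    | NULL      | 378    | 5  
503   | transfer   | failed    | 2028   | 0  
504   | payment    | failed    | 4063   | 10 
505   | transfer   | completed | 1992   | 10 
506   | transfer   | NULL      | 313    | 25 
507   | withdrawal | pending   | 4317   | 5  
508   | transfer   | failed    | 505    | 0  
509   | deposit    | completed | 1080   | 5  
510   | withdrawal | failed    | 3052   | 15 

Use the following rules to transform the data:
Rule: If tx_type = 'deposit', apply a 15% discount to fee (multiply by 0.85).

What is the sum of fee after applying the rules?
88.5

Step 1: Records with tx_type = 'deposit' have total fee = 10
Step 2: Apply multiplier: 10 × 0.85 = 8.5
Step 3: Other records total: 80
Step 4: Final sum = 8.5 + 80 = 88.5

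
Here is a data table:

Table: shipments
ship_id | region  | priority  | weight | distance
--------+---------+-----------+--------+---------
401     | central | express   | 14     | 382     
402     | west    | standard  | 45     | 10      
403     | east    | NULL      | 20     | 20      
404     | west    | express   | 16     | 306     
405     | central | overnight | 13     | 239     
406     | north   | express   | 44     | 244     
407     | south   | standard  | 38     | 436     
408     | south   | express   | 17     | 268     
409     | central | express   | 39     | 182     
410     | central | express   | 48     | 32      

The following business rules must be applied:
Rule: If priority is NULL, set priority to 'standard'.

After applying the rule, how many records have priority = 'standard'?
3

Step 1: Count records where priority IS NULL
Step 2: Found 1 records with NULL priority
Step 3: These records will have priority set to 'standard'
Step 4: Records already having priority = 'standard': 2
Step 5: Answer: 1 + 2 = 3 records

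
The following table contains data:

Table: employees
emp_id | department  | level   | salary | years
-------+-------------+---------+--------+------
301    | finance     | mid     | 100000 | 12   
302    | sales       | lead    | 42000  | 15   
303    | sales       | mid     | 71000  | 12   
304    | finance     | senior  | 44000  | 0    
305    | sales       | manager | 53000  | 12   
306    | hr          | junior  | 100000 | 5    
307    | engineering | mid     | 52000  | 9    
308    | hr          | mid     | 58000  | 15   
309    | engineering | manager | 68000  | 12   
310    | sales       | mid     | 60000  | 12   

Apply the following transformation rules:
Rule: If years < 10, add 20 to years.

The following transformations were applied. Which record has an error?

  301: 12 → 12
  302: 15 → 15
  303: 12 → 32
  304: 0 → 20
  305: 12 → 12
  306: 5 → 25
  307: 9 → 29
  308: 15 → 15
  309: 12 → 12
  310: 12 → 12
Record 303 has an error. The correct transformed value should be 12, not 32.

Step 1: Check each record against the rule
Step 2: Record 303 has years = 12
Step 3: Since 12 >= 10, the bonus should not have been applied
Step 4: Correct value = 12, but claimed value = 32
Conclusion: Record 303 has the error.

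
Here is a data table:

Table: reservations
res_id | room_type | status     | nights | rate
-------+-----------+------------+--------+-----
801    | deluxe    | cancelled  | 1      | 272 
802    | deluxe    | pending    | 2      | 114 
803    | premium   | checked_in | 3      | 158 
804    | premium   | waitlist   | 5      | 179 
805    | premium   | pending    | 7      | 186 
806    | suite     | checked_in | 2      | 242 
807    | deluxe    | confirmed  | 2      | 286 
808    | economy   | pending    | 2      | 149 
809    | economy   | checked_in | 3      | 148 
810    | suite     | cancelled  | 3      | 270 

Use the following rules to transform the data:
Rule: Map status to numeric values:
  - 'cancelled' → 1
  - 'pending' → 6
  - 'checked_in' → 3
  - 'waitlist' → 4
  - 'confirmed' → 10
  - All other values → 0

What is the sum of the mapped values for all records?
43

Step 1: Apply mapping to each record
Step 2: Count by status:
  'cancelled': 2 records × 1 = 2
  'pending': 3 records × 6 = 18
  'checked_in': 3 records × 3 = 9
  'waitlist': 1 records × 4 = 4
  'confirmed': 1 records × 10 = 10
Step 3: Sum all mapped values = 43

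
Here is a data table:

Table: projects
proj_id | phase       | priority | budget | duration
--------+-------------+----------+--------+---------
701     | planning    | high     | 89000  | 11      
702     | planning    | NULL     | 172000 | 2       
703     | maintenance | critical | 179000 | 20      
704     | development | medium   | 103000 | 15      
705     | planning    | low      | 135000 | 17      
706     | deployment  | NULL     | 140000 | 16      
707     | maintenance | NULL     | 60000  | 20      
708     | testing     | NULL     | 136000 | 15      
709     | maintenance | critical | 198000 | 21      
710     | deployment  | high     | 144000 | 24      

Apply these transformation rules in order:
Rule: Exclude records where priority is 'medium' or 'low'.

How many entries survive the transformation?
8

Step 1: Count records to exclude
  - 1 (medium) + 1 (low) = 2 records
Step 2: Total records: 10
Step 3: Remaining = 10 - 2 = 8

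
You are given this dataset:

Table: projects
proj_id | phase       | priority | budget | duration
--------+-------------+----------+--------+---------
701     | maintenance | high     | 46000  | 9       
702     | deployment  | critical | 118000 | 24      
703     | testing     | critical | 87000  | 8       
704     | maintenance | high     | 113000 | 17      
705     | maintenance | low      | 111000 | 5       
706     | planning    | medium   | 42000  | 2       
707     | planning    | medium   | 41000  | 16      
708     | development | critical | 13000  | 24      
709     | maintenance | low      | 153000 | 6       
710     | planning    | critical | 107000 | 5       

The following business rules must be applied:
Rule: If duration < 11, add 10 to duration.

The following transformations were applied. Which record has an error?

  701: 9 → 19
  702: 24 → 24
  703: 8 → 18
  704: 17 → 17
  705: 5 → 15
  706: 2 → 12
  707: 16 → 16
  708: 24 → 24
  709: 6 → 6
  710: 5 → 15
Record 709 has an error. The correct transformed value should be 16, not 6.

Step 1: Check each record against the rule
Step 2: Record 709 has duration = 6
Step 3: Since 6 < 11, the bonus should have been applied
Step 4: Correct value = 16, but claimed value = 6
Conclusion: Record 709 has the error.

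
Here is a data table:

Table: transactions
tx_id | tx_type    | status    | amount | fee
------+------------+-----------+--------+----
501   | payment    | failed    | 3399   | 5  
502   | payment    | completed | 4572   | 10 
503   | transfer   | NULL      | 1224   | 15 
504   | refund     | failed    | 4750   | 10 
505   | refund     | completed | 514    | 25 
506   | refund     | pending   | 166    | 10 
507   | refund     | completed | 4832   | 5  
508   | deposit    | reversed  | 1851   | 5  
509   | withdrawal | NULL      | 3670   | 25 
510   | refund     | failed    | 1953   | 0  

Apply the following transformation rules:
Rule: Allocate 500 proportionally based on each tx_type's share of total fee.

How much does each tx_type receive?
deposit: 22.73, payment: 68.18, refund: 227.27, transfer: 68.18, withdrawal: 113.64

Step 1: Calculate total fee = 110
Step 2: Calculate each tx_type's proportion:
  deposit: 5/110 = 4.55% → 22.73
  payment: 15/110 = 13.64% → 68.18
  refund: 50/110 = 45.45% → 227.27
  transfer: 15/110 = 13.64% → 68.18
  withdrawal: 25/110 = 22.73% → 113.64
Step 3: Verify: sum of allocations ≈ 500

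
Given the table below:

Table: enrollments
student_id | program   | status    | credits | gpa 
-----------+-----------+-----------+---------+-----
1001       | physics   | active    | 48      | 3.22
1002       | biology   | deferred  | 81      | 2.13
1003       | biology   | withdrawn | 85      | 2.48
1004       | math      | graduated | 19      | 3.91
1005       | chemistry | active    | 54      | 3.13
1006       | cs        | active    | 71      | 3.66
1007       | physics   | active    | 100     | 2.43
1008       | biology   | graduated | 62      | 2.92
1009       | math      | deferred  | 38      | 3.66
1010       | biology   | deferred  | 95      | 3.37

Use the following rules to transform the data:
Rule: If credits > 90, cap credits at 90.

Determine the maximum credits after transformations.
90

Step 1: Original maximum credits = 100
Step 2: Apply cap at 90
Step 3: 2 records had credits > 90 and were capped
Step 4: Maximum after transformation = 90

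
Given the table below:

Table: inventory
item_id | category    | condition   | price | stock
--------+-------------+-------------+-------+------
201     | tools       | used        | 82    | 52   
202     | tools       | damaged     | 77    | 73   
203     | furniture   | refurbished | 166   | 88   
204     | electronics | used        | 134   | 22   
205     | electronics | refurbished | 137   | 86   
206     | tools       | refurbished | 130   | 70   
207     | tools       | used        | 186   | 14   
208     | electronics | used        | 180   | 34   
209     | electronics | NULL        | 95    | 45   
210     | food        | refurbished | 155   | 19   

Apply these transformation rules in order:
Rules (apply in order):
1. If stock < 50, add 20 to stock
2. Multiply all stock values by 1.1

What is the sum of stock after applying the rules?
663.3

Step 1: Apply Rule 1 - Add 20 to records with stock < 50
  - 5 records affected: 134 + (5 × 20) = 234
  - Unaffected records: 369
  - Sum after Rule 1: 603
Step 2: Apply Rule 2 - Multiply all by 1.1
  - 603 × 1.1 = 663.3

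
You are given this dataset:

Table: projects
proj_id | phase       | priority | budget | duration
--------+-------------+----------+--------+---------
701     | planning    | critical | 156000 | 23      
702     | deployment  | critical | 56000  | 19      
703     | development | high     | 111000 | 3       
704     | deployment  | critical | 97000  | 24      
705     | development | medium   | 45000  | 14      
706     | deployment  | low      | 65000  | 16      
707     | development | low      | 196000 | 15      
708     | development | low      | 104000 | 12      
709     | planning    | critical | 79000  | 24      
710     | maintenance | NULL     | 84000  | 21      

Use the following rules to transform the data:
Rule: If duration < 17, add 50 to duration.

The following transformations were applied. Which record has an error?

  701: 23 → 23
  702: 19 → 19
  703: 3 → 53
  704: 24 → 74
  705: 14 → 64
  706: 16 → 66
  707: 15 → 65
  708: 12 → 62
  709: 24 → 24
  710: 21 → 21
Record 704 has an error. The correct transformed value should be 24, not 74.

Step 1: Check each record against the rule
Step 2: Record 704 has duration = 24
Step 3: Since 24 >= 17, the bonus should not have been applied
Step 4: Correct value = 24, but claimed value = 74
Conclusion: Record 704 has the error.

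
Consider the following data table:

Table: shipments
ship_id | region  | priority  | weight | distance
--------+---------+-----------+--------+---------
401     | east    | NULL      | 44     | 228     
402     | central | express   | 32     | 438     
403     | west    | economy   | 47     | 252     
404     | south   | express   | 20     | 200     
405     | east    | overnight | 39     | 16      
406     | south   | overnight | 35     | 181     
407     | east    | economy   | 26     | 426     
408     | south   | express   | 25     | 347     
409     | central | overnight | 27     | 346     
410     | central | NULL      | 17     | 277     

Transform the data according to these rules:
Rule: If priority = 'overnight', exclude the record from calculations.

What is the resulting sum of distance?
2168

Step 1: Identify records where priority = 'overnight'
Step 2: The excluded records sum to 543
Step 3: Original total distance = 2711
Step 4: Remaining total = 2711 - 543 = 2168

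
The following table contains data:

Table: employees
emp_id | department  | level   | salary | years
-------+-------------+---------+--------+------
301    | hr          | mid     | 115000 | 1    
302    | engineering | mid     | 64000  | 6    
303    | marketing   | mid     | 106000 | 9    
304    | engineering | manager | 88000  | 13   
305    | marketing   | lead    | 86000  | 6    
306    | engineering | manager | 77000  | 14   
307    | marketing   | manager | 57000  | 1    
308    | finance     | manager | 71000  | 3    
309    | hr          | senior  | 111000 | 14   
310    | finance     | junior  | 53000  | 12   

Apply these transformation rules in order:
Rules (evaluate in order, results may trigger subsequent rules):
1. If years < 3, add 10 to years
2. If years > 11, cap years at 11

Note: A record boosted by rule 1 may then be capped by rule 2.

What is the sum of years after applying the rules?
90

Step 1: Apply rule 1 to records with years < 3
  - 2 records get bonus of 10
  - Of these, 0 records then exceed 11 and get capped
Step 2: Apply rule 2 to records with years > 11
  - 4 records (original) are capped
Step 3: Calculate final sum = 90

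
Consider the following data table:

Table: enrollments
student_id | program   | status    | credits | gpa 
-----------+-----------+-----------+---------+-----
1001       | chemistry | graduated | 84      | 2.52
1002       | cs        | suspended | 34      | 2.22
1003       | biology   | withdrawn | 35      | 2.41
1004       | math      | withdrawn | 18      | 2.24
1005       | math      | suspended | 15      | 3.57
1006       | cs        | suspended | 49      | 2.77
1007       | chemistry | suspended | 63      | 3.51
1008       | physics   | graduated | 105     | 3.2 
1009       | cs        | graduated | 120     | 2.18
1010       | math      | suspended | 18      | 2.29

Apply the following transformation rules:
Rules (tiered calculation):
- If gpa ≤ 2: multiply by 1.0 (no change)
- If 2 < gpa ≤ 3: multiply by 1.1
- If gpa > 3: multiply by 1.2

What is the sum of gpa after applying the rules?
30.63

Step 1: Tier 1 (gpa ≤ 2): 0 records, sum = 0 × 1.0 = 0.0
Step 2: Tier 2 (2 < gpa ≤ 3): 7 records, sum = 16.63 × 1.1 = 18.29
Step 3: Tier 3 (gpa > 3): 3 records, sum = 10.28 × 1.2 = 12.34
Step 4: Final sum = 0.0 + 18.29 + 12.34 = 30.63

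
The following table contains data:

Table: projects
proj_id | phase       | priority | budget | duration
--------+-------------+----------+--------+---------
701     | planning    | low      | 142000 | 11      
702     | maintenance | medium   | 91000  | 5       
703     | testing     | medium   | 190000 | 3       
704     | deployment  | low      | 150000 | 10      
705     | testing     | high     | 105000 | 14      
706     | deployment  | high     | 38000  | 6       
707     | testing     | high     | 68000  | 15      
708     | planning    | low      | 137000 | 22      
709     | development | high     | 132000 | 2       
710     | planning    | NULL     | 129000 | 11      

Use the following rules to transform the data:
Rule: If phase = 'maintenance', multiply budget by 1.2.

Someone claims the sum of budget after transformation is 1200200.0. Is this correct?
Yes, the result is correct.

Step 1: Calculate the correct sum after transformation
Step 2: Apply multiplier 1.2 to records where phase = 'maintenance'
Step 3: Correct result = 1200200.0
Step 4: Claimed result = 1200200.0
Step 5: 1200200.0 = 1200200.0 ✓
Conclusion: The claimed result is correct.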